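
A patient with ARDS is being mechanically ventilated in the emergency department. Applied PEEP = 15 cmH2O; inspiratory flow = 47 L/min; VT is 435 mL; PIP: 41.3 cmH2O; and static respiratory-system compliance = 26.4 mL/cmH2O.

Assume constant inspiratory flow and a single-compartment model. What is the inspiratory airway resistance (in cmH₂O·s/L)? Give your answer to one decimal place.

12.5

Flow: 47 L/min ÷ 60 = 0.7833 L/s.
Equation of motion (constant flow): PIP = Vt/C + R·V̇ + PEEP.
R·V̇ = PIP − Vt/C − PEEP = 41.3 − 435/26.4 − 15 = 41.3 − 16.477 − 15 = 9.823 cmH2O.
R = 9.823 / 0.7833 = 12.541 cmH2O·s/L.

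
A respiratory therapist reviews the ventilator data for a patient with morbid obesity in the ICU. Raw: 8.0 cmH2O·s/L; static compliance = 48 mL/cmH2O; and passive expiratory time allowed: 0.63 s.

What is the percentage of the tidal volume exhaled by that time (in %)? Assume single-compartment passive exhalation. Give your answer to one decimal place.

τ = R × C = 8.0 × 48 mL/cmH2O = 8.0 × 0.048 L/cmH2O = 0.384 s.
Passive exhalation: V(t)/V₀ = e^(−t/τ) = e^(−0.63/0.384) = 0.1939.
Fraction exhaled = 1 − 0.1939 = 0.8061 → 80.61%.

80.6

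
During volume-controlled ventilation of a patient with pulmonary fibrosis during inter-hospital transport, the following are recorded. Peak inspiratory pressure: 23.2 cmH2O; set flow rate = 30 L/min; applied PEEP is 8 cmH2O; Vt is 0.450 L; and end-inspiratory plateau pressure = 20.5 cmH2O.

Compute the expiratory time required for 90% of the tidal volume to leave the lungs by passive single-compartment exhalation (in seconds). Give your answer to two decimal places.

0.45

Flow: 30 L/min ÷ 60 = 0.5 L/s.
R = (PIP − Pplat)/V̇ = (23.2 − 20.5) / 0.5 = 2.7/0.5 = 5.4 cmH2O·s/L.
C = Vt/(Pplat − PEEP) = 450.0 / (20.5 − 8) = 450.0/12.5 = 36.0 mL/cmH2O.
τ = R × C = 5.4 × 0.036 L/cmH2O = 0.1944 s.
t = −τ·ln(1 − 0.90) = −0.1944·ln(0.1) = 0.4476 s.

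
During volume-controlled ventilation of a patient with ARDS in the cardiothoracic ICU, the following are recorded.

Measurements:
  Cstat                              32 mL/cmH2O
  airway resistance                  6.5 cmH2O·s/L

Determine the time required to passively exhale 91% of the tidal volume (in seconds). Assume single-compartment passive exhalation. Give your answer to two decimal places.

0.50

τ = R × C = 6.5 × 32 mL/cmH2O = 6.5 × 0.032 L/cmH2O = 0.208 s.
Exhaled fraction f = 1 − e^(−t/τ) → t = −τ·ln(1 − f) = −0.208·ln(0.09) = 0.5009 s.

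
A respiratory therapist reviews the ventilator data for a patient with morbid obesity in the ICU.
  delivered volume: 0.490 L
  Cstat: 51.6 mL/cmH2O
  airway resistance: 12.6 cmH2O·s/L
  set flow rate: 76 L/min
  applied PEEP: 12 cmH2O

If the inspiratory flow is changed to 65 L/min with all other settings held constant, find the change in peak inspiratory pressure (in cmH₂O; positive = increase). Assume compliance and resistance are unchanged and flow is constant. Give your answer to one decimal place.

Flow: 76 L/min ÷ 60 = 1.2667 L/s.
New flow: 65 L/min ÷ 60 = 1.0833 L/s.
PIP = Vt/C + R·V̇ + PEEP (constant-flow equation of motion).
Only the resistive term changes: ΔPIP = R × ΔV̇ = 12.6 × (1.0833 − 1.2667) = 12.6 × -0.1834 = -2.311 cmH2O.

-2.3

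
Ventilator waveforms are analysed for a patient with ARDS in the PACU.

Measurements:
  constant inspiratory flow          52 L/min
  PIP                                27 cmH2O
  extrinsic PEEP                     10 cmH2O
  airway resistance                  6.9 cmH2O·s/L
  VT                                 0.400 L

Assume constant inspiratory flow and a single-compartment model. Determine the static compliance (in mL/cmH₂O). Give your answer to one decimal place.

36.3

Flow: 52 L/min ÷ 60 = 0.8667 L/s.
Equation of motion (constant flow): PIP = Vt/C + R·V̇ + PEEP.
Vt/C = PIP − R·V̇ − PEEP = 27 − 6.9×0.8667 − 10 = 27 − 5.98 − 10 = 11.02 cmH2O.
C = Vt / 11.02 = 400 / 11.02 = 36.298 mL/cmH2O.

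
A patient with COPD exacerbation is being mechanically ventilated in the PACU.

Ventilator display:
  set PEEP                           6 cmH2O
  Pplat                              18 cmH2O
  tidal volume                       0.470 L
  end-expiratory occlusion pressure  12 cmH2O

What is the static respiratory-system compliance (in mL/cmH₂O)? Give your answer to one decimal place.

End-expiratory occlusion gives total PEEP = 12 cmH2O (intrinsic PEEP = 12 − 6 = 6). Use total PEEP for the elastic gradient.
Cstat = Vt / (Pplat − PEEPtotal) = 470 / (18 − 12) = 470 / 6.0 = 78.333 mL/cmH2O.

78.3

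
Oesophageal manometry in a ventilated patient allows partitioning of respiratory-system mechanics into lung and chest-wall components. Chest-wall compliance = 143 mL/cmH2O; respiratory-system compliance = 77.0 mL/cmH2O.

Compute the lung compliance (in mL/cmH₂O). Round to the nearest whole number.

167

1/CL = 1/Crs − 1/Ccw.
1/CL = 1/77.0 − 1/143 = 0.005994.
CL = 166.83 mL/cmH2O.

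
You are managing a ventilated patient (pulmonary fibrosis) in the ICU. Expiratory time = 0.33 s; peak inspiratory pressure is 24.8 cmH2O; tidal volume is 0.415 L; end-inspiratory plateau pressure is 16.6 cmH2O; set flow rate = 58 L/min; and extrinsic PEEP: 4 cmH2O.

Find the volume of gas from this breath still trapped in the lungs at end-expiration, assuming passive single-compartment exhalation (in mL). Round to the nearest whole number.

127

Flow: 58 L/min ÷ 60 = 0.9667 L/s.
R = (PIP − Pplat)/V̇ = (24.8 − 16.6) / 0.9667 = 8.2/0.9667 = 8.482 cmH2O·s/L.
C = Vt/(Pplat − PEEP) = 415.0 / (16.6 − 4) = 415.0/12.6 = 32.937 mL/cmH2O.
τ = R × C = 8.482 × 0.03294 L/cmH2O = 0.2794 s.
Fraction remaining = e^(−Te/τ) = e^(−0.33/0.2794) = 0.3069.
Trapped volume = 415.0 × 0.3069 = 127.36 mL.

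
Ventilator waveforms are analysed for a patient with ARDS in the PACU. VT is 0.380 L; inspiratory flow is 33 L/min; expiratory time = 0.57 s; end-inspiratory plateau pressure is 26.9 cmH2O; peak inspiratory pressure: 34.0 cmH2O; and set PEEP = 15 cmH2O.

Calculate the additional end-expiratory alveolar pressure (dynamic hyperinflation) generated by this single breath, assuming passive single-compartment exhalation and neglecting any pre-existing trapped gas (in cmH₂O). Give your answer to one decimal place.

3.0

Flow: 33 L/min ÷ 60 = 0.55 L/s.
R = (PIP − Pplat)/V̇ = (34.0 − 26.9) / 0.55 = 7.1/0.55 = 12.909 cmH2O·s/L.
C = Vt/(Pplat − PEEP) = 380.0 / (26.9 − 15) = 380.0/11.9 = 31.933 mL/cmH2O.
τ = R × C = 12.909 × 0.03193 L/cmH2O = 0.4122 s.
Fraction remaining = e^(−Te/τ) = e^(−0.57/0.4122) = 0.2509; trapped volume = 380.0 × 0.2509 = 95.342 mL.
Additional alveolar pressure from trapping ≈ V_trapped / C = 95.342 / 31.933 = 2.986 cmH2O.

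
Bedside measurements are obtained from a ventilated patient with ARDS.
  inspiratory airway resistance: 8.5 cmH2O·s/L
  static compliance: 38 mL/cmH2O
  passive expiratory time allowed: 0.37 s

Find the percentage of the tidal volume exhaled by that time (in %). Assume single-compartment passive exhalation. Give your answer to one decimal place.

τ = R × C = 8.5 × 38 mL/cmH2O = 8.5 × 0.038 L/cmH2O = 0.323 s.
Passive exhalation: V(t)/V₀ = e^(−t/τ) = e^(−0.37/0.323) = 0.3181.
Fraction exhaled = 1 − 0.3181 = 0.6819 → 68.19%.

68.2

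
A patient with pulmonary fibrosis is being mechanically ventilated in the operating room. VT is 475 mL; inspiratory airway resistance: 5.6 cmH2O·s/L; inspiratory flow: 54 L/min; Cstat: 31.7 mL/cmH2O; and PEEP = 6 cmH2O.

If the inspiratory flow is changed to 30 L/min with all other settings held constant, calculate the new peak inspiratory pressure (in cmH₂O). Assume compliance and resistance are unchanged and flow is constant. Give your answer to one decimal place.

Flow: 54 L/min ÷ 60 = 0.9 L/s.
New flow: 30 L/min ÷ 60 = 0.5 L/s.
PIP = Vt/C + R·V̇ + PEEP (constant-flow equation of motion).
Only the resistive term changes: ΔPIP = R × ΔV̇ = 5.6 × (0.5 − 0.9) = 5.6 × -0.4 = -2.24 cmH2O.
Original PIP = 475/31.7 + 5.6×0.9 + 6 = 26.024 cmH2O; new PIP = 26.024 + (-2.24) = 23.784 cmH2O.

23.8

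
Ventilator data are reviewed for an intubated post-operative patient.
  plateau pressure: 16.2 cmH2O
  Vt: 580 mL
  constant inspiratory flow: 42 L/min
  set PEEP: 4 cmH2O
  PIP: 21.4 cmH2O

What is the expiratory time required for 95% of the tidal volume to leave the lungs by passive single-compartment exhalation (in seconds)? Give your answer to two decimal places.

Flow: 42 L/min ÷ 60 = 0.7 L/s.
R = (PIP − Pplat)/V̇ = (21.4 − 16.2) / 0.7 = 5.2/0.7 = 7.429 cmH2O·s/L.
C = Vt/(Pplat − PEEP) = 580.0 / (16.2 − 4) = 580.0/12.2 = 47.541 mL/cmH2O.
τ = R × C = 7.429 × 0.04754 L/cmH2O = 0.3532 s.
t = −τ·ln(1 − 0.95) = −0.3532·ln(0.05) = 1.058 s.

1.06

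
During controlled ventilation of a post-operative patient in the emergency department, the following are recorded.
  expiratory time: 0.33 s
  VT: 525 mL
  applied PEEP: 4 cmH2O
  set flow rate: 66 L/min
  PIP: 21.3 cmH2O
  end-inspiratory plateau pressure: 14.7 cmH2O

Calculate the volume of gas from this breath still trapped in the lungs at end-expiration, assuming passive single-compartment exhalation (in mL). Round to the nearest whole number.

Flow: 66 L/min ÷ 60 = 1.1 L/s.
R = (PIP − Pplat)/V̇ = (21.3 − 14.7) / 1.1 = 6.6/1.1 = 6.0 cmH2O·s/L.
C = Vt/(Pplat − PEEP) = 525.0 / (14.7 − 4) = 525.0/10.7 = 49.065 mL/cmH2O.
τ = R × C = 6.0 × 0.04907 L/cmH2O = 0.2944 s.
Fraction remaining = e^(−Te/τ) = e^(−0.33/0.2944) = 0.326.
Trapped volume = 525.0 × 0.326 = 171.15 mL.

171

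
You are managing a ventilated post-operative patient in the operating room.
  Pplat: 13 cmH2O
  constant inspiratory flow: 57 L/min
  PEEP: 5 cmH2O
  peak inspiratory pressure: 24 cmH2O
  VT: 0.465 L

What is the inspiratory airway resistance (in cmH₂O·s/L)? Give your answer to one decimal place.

Flow: 57 L/min ÷ 60 = 0.95 L/s.
Raw = (PIP − Pplat) / flow = (24 − 13) / 0.95 = 11.0 / 0.95 = 11.579 cmH2O·s/L.

11.6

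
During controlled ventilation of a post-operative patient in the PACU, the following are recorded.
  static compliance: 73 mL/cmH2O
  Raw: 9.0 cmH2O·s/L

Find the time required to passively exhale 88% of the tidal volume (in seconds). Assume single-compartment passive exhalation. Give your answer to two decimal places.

1.39

τ = R × C = 9.0 × 73 mL/cmH2O = 9.0 × 0.073 L/cmH2O = 0.657 s.
Exhaled fraction f = 1 − e^(−t/τ) → t = −τ·ln(1 − f) = −0.657·ln(0.12) = 1.393 s.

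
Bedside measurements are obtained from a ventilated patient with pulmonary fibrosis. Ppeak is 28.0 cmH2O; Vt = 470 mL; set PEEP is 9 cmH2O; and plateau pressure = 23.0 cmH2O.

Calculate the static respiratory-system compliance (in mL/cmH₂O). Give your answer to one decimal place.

Cstat = Vt / (Pplat − PEEP) = 470 / (23.0 − 9) = 470 / 14.0 = 33.571 mL/cmH2O.

33.6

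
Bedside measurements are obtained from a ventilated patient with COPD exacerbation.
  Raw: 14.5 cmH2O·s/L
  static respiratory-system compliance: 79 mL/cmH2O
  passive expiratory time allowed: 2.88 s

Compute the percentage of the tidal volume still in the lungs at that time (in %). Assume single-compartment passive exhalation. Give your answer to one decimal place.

8.1

τ = R × C = 14.5 × 79 mL/cmH2O = 14.5 × 0.079 L/cmH2O = 1.146 s.
Passive exhalation: V(t)/V₀ = e^(−t/τ) = e^(−2.88/1.146) = 0.08102.
Fraction remaining = 0.08102 → 8.102%.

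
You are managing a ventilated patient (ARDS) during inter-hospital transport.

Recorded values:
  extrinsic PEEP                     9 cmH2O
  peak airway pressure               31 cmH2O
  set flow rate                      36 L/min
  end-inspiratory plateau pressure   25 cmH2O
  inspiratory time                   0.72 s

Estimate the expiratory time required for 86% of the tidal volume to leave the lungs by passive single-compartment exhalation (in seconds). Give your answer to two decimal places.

Flow: 36 L/min ÷ 60 = 0.6 L/s.
Vt = flow × Ti = 0.6 L/s × 0.72 s × 1000 mL/L = 432.0 mL.
R = (PIP − Pplat)/V̇ = (31 − 25) / 0.6 = 6.0/0.6 = 10.0 cmH2O·s/L.
C = Vt/(Pplat − PEEP) = 432.0 / (25 − 9) = 432.0/16.0 = 27.0 mL/cmH2O.
τ = R × C = 10.0 × 0.027 L/cmH2O = 0.27 s.
t = −τ·ln(1 − 0.86) = −0.27·ln(0.14) = 0.5309 s.

0.53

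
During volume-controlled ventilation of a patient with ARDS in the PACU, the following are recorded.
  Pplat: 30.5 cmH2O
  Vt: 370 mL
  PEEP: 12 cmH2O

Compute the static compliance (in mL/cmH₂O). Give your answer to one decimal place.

Cstat = Vt / (Pplat − PEEP) = 370 / (30.5 − 12) = 370 / 18.5 = 20.0 mL/cmH2O.

20.0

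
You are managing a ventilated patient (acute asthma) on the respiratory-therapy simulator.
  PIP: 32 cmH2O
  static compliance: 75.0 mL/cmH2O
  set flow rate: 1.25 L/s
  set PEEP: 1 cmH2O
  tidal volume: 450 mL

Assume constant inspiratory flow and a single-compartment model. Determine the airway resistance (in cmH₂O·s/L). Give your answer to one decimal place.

Equation of motion (constant flow): PIP = Vt/C + R·V̇ + PEEP.
R·V̇ = PIP − Vt/C − PEEP = 32 − 450/75.0 − 1 = 32 − 6.0 − 1 = 25.0 cmH2O.
R = 25.0 / 1.25 = 20.0 cmH2O·s/L.

20.0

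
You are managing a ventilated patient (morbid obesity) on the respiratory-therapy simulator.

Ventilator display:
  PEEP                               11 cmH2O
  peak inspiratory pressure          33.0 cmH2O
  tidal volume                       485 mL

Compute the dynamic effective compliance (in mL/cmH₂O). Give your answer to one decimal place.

Dynamic compliance = Vt / (PIP − PEEP) = 485 / (33.0 − 11) = 485 / 22.0 = 22.045 mL/cmH2O.

22.0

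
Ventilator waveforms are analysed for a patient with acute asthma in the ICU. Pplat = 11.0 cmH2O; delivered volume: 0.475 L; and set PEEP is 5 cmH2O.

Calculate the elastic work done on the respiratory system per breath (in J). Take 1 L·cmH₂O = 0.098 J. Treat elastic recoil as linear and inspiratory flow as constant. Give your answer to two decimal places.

Elastic work ≈ ½ × (Pplat − PEEP) × Vt = 0.5 × (11.0 − 5) × 0.475 L = 0.5 × 6.0 × 0.475 = 1.425 L·cmH2O.
× 0.098 J/(L·cmH2O) → 0.1397 J.

0.14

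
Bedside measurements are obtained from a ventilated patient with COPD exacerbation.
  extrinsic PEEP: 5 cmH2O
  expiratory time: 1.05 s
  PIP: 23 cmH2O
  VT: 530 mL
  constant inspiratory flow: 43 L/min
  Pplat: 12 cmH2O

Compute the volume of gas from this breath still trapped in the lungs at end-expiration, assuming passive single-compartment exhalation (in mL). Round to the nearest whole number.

Flow: 43 L/min ÷ 60 = 0.7167 L/s.
R = (PIP − Pplat)/V̇ = (23 − 12) / 0.7167 = 11.0/0.7167 = 15.348 cmH2O·s/L.
C = Vt/(Pplat − PEEP) = 530.0 / (12 − 5) = 530.0/7.0 = 75.714 mL/cmH2O.
τ = R × C = 15.348 × 0.07571 L/cmH2O = 1.162 s.
Fraction remaining = e^(−Te/τ) = e^(−1.05/1.162) = 0.4051.
Trapped volume = 530.0 × 0.4051 = 214.7 mL.

215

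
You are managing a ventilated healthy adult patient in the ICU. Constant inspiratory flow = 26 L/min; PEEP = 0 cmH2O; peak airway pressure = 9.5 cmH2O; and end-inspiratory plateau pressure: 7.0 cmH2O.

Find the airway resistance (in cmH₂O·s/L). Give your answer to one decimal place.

Flow: 26 L/min ÷ 60 = 0.4333 L/s.
Raw = (PIP − Pplat) / flow = (9.5 − 7.0) / 0.4333 = 2.5 / 0.4333 = 5.77 cmH2O·s/L.

5.8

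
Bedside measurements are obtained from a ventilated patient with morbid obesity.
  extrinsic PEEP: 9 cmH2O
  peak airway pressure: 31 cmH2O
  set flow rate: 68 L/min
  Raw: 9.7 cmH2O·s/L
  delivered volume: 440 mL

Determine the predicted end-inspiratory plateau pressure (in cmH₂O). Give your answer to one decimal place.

Flow: 68 L/min ÷ 60 = 1.1333 L/s.
Pplat = PIP − Raw × flow = 31 − 9.7 × 1.1333 = 31 − 10.993 = 20.007 cmH2O.

20.0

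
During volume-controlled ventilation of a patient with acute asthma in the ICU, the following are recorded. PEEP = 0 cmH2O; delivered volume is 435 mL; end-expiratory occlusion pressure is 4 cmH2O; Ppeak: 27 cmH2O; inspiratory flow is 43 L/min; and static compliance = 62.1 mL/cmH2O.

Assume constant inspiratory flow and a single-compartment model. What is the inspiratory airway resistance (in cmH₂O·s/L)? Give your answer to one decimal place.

22.3

Flow: 43 L/min ÷ 60 = 0.7167 L/s.
Total PEEP = 4 cmH2O (set 0 + intrinsic 4); this is the baseline alveolar pressure.
Equation of motion (constant flow): PIP = Vt/C + R·V̇ + PEEP.
R·V̇ = PIP − Vt/C − PEEP = 27 − 435/62.1 − 4 = 27 − 7.005 − 4 = 15.995 cmH2O.
R = 15.995 / 0.7167 = 22.318 cmH2O·s/L.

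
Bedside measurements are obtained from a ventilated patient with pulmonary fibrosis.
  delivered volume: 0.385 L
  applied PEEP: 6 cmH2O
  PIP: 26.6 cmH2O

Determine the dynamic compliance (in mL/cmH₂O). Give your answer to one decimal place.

18.7

Dynamic compliance = Vt / (PIP − PEEP) = 385 / (26.6 − 6) = 385 / 20.6 = 18.689 mL/cmH2O.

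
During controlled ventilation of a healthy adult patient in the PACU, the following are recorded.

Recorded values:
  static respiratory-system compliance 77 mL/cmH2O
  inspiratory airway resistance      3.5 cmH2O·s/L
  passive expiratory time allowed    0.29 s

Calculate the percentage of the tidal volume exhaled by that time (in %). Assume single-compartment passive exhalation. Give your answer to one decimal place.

τ = R × C = 3.5 × 77 mL/cmH2O = 3.5 × 0.077 L/cmH2O = 0.2695 s.
Passive exhalation: V(t)/V₀ = e^(−t/τ) = e^(−0.29/0.2695) = 0.3409.
Fraction exhaled = 1 − 0.3409 = 0.6591 → 65.91%.

65.9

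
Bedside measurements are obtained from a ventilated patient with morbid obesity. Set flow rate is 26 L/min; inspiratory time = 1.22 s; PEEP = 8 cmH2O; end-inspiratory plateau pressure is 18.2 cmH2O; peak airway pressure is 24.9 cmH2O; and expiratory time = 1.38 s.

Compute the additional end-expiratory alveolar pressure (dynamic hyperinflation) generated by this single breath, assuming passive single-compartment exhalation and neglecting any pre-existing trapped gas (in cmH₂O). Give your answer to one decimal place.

1.8

Flow: 26 L/min ÷ 60 = 0.4333 L/s.
Vt = flow × Ti = 0.4333 L/s × 1.22 s × 1000 mL/L = 528.63 mL.
R = (PIP − Pplat)/V̇ = (24.9 − 18.2) / 0.4333 = 6.7/0.4333 = 15.463 cmH2O·s/L.
C = Vt/(Pplat − PEEP) = 528.63 / (18.2 − 8) = 528.63/10.2 = 51.826 mL/cmH2O.
τ = R × C = 15.463 × 0.05183 L/cmH2O = 0.8014 s.
Fraction remaining = e^(−Te/τ) = e^(−1.38/0.8014) = 0.1787; trapped volume = 528.63 × 0.1787 = 94.466 mL.
Additional alveolar pressure from trapping ≈ V_trapped / C = 94.466 / 51.826 = 1.823 cmH2O.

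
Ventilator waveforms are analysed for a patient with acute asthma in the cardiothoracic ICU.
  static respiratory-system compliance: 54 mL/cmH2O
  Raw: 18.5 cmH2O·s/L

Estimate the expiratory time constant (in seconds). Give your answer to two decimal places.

τ = R × C = 18.5 × 54 mL/cmH2O = 18.5 × 0.054 L/cmH2O = 0.999 s.

1.00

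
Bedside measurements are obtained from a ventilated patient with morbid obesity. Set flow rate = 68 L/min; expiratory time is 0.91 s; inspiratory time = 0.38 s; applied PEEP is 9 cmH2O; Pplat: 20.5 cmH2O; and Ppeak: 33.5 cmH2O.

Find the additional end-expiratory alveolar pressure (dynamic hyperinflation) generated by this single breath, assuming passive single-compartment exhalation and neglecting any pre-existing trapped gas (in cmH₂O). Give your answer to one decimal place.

1.4

Flow: 68 L/min ÷ 60 = 1.1333 L/s.
Vt = flow × Ti = 1.1333 L/s × 0.38 s × 1000 mL/L = 430.65 mL.
R = (PIP − Pplat)/V̇ = (33.5 − 20.5) / 1.1333 = 13.0/1.1333 = 11.471 cmH2O·s/L.
C = Vt/(Pplat − PEEP) = 430.65 / (20.5 − 9) = 430.65/11.5 = 37.448 mL/cmH2O.
τ = R × C = 11.471 × 0.03745 L/cmH2O = 0.4296 s.
Fraction remaining = e^(−Te/τ) = e^(−0.91/0.4296) = 0.1202; trapped volume = 430.65 × 0.1202 = 51.764 mL.
Additional alveolar pressure from trapping ≈ V_trapped / C = 51.764 / 37.448 = 1.382 cmH2O.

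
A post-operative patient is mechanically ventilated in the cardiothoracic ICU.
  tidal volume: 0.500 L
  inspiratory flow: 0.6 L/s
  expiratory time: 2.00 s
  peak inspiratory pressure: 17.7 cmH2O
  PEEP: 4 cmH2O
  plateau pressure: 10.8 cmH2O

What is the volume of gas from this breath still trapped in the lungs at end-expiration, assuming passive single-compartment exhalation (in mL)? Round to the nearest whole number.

47

R = (PIP − Pplat)/V̇ = (17.7 − 10.8) / 0.6 = 6.9/0.6 = 11.5 cmH2O·s/L.
C = Vt/(Pplat − PEEP) = 500.0 / (10.8 − 4) = 500.0/6.8 = 73.529 mL/cmH2O.
τ = R × C = 11.5 × 0.07353 L/cmH2O = 0.8456 s.
Fraction remaining = e^(−Te/τ) = e^(−2.00/0.8456) = 0.09393.
Trapped volume = 500.0 × 0.09393 = 46.965 mL.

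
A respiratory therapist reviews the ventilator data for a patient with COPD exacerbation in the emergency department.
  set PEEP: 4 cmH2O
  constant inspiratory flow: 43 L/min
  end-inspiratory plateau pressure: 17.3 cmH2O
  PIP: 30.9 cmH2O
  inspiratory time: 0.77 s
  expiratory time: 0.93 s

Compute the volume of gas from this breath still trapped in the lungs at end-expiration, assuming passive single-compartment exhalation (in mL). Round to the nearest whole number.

169

Flow: 43 L/min ÷ 60 = 0.7167 L/s.
Vt = flow × Ti = 0.7167 L/s × 0.77 s × 1000 mL/L = 551.86 mL.
R = (PIP − Pplat)/V̇ = (30.9 − 17.3) / 0.7167 = 13.6/0.7167 = 18.976 cmH2O·s/L.
C = Vt/(Pplat − PEEP) = 551.86 / (17.3 − 4) = 551.86/13.3 = 41.493 mL/cmH2O.
τ = R × C = 18.976 × 0.04149 L/cmH2O = 0.7873 s.
Fraction remaining = e^(−Te/τ) = e^(−0.93/0.7873) = 0.3069.
Trapped volume = 551.86 × 0.3069 = 169.37 mL.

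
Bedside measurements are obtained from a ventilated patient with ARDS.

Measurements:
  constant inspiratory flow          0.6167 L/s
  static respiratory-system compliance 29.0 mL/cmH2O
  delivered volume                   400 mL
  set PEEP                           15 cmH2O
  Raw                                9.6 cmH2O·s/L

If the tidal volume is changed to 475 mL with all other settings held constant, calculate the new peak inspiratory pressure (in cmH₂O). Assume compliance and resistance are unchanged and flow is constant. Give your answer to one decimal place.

PIP = Vt/C + R·V̇ + PEEP (constant-flow equation of motion).
Only the elastic term changes: ΔPIP = ΔVt / C = (475 − 400) / 29.0 = 2.586 cmH2O.
Original PIP = 400/29.0 + 9.6×0.6167 + 15 = 34.713 cmH2O; new PIP = 34.713 + (2.586) = 37.299 cmH2O.

37.3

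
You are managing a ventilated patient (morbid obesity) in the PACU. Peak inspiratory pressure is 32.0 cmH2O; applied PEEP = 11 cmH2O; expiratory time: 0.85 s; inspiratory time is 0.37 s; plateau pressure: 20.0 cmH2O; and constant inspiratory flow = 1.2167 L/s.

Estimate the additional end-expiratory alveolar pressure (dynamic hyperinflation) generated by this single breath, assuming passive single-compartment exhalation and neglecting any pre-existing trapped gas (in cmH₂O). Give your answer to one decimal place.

Vt = flow × Ti = 1.2167 L/s × 0.37 s × 1000 mL/L = 450.18 mL.
R = (PIP − Pplat)/V̇ = (32.0 − 20.0) / 1.2167 = 12.0/1.2167 = 9.863 cmH2O·s/L.
C = Vt/(Pplat − PEEP) = 450.18 / (20.0 − 11) = 450.18/9.0 = 50.02 mL/cmH2O.
τ = R × C = 9.863 × 0.05002 L/cmH2O = 0.4933 s.
Fraction remaining = e^(−Te/τ) = e^(−0.85/0.4933) = 0.1785; trapped volume = 450.18 × 0.1785 = 80.357 mL.
Additional alveolar pressure from trapping ≈ V_trapped / C = 80.357 / 50.02 = 1.606 cmH2O.

1.6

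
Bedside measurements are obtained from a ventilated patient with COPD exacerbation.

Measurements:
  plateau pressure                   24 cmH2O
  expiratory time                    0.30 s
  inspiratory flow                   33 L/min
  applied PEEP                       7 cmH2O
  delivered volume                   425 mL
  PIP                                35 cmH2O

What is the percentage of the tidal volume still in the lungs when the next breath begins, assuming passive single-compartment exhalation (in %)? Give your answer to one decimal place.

Flow: 33 L/min ÷ 60 = 0.55 L/s.
R = (PIP − Pplat)/V̇ = (35 − 24) / 0.55 = 11.0/0.55 = 20.0 cmH2O·s/L.
C = Vt/(Pplat − PEEP) = 425.0 / (24 − 7) = 425.0/17.0 = 25.0 mL/cmH2O.
τ = R × C = 20.0 × 0.025 L/cmH2O = 0.5 s.
Fraction remaining at end-expiration = e^(−Te/τ) = e^(−0.30/0.5) = 0.5488 → 54.88%.

54.9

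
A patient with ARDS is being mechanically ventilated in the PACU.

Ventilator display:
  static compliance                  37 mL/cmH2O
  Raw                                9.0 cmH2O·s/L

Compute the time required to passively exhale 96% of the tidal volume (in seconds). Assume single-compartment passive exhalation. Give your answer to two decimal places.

τ = R × C = 9.0 × 37 mL/cmH2O = 9.0 × 0.037 L/cmH2O = 0.333 s.
Exhaled fraction f = 1 − e^(−t/τ) → t = −τ·ln(1 − f) = −0.333·ln(0.04) = 1.072 s.

1.07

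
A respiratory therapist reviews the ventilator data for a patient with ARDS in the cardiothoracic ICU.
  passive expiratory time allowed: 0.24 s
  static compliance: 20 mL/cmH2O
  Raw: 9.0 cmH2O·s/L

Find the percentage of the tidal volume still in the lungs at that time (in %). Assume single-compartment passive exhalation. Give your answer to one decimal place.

26.4

τ = R × C = 9.0 × 20 mL/cmH2O = 9.0 × 0.020 L/cmH2O = 0.18 s.
Passive exhalation: V(t)/V₀ = e^(−t/τ) = e^(−0.24/0.18) = 0.2636.
Fraction remaining = 0.2636 → 26.36%.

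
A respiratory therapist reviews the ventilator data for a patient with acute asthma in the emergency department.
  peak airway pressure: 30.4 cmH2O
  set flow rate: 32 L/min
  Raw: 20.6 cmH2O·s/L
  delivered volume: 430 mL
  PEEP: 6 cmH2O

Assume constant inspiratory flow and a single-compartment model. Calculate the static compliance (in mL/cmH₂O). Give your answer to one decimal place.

32.1

Flow: 32 L/min ÷ 60 = 0.5333 L/s.
Equation of motion (constant flow): PIP = Vt/C + R·V̇ + PEEP.
Vt/C = PIP − R·V̇ − PEEP = 30.4 − 20.6×0.5333 − 6 = 30.4 − 10.986 − 6 = 13.414 cmH2O.
C = Vt / 13.414 = 430 / 13.414 = 32.056 mL/cmH2O.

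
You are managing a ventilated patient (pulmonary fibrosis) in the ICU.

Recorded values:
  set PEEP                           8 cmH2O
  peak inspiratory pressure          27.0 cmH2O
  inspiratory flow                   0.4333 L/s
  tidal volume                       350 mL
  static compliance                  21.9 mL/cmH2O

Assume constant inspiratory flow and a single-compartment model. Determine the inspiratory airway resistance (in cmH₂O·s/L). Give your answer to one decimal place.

7.0

Equation of motion (constant flow): PIP = Vt/C + R·V̇ + PEEP.
R·V̇ = PIP − Vt/C − PEEP = 27.0 − 350/21.9 − 8 = 27.0 − 15.982 − 8 = 3.018 cmH2O.
R = 3.018 / 0.4333 = 6.965 cmH2O·s/L.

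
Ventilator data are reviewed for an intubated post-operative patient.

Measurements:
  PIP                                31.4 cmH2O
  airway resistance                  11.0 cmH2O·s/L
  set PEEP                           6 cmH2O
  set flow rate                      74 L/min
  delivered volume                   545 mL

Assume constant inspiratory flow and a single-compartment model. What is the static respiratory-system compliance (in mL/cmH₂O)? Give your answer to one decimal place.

Flow: 74 L/min ÷ 60 = 1.2333 L/s.
Equation of motion (constant flow): PIP = Vt/C + R·V̇ + PEEP.
Vt/C = PIP − R·V̇ − PEEP = 31.4 − 11.0×1.2333 − 6 = 31.4 − 13.566 − 6 = 11.834 cmH2O.
C = Vt / 11.834 = 545 / 11.834 = 46.054 mL/cmH2O.

46.1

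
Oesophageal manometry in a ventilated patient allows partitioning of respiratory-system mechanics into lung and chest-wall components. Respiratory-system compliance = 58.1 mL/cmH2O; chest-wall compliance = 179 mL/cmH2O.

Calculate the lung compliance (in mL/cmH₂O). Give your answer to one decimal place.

1/CL = 1/Crs − 1/Ccw.
1/CL = 1/58.1 − 1/179 = 0.01163.
CL = 85.985 mL/cmH2O.

86.0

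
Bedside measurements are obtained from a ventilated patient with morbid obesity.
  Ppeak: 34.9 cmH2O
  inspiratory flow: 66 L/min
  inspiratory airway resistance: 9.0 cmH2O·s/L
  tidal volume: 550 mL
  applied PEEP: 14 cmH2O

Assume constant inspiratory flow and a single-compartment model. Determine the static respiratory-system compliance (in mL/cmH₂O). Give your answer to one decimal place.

50.0

Flow: 66 L/min ÷ 60 = 1.1 L/s.
Equation of motion (constant flow): PIP = Vt/C + R·V̇ + PEEP.
Vt/C = PIP − R·V̇ − PEEP = 34.9 − 9.0×1.1 − 14 = 34.9 − 9.9 − 14 = 11.0 cmH2O.
C = Vt / 11.0 = 550 / 11.0 = 50.0 mL/cmH2O.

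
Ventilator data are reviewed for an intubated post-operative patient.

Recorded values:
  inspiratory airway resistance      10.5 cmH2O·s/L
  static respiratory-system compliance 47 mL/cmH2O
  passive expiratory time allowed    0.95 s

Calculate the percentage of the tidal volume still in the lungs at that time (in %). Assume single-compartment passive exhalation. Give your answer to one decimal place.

14.6

τ = R × C = 10.5 × 47 mL/cmH2O = 10.5 × 0.047 L/cmH2O = 0.4935 s.
Passive exhalation: V(t)/V₀ = e^(−t/τ) = e^(−0.95/0.4935) = 0.1459.
Fraction remaining = 0.1459 → 14.59%.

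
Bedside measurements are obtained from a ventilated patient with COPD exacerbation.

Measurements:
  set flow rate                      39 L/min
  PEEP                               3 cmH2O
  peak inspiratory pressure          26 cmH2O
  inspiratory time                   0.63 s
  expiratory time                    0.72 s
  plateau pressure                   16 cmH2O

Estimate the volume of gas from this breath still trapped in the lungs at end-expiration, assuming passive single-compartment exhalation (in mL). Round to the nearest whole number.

Flow: 39 L/min ÷ 60 = 0.65 L/s.
Vt = flow × Ti = 0.65 L/s × 0.63 s × 1000 mL/L = 409.5 mL.
R = (PIP − Pplat)/V̇ = (26 − 16) / 0.65 = 10.0/0.65 = 15.385 cmH2O·s/L.
C = Vt/(Pplat − PEEP) = 409.5 / (16 − 3) = 409.5/13.0 = 31.5 mL/cmH2O.
τ = R × C = 15.385 × 0.0315 L/cmH2O = 0.4846 s.
Fraction remaining = e^(−Te/τ) = e^(−0.72/0.4846) = 0.2263.
Trapped volume = 409.5 × 0.2263 = 92.67 mL.

93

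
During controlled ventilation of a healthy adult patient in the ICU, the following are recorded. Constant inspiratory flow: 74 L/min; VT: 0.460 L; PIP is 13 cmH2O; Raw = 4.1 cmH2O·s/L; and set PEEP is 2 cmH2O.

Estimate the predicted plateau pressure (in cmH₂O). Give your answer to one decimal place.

7.9

Flow: 74 L/min ÷ 60 = 1.2333 L/s.
Pplat = PIP − Raw × flow = 13 − 4.1 × 1.2333 = 13 − 5.057 = 7.943 cmH2O.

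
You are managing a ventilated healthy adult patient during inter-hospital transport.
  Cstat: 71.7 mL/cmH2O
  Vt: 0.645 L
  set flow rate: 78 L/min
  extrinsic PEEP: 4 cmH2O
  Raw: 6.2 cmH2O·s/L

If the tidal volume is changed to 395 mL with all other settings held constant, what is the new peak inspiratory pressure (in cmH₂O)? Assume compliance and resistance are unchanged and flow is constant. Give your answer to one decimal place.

Flow: 78 L/min ÷ 60 = 1.3 L/s.
PIP = Vt/C + R·V̇ + PEEP (constant-flow equation of motion).
Only the elastic term changes: ΔPIP = ΔVt / C = (395 − 645) / 71.7 = -3.487 cmH2O.
Original PIP = 645/71.7 + 6.2×1.3 + 4 = 21.056 cmH2O; new PIP = 21.056 + (-3.487) = 17.569 cmH2O.

17.6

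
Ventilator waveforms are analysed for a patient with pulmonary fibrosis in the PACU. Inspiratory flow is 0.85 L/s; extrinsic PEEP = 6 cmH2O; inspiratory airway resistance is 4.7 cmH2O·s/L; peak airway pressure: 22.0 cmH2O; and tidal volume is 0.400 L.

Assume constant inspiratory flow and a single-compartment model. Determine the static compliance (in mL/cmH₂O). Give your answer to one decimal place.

33.3

Equation of motion (constant flow): PIP = Vt/C + R·V̇ + PEEP.
Vt/C = PIP − R·V̇ − PEEP = 22.0 − 4.7×0.85 − 6 = 22.0 − 3.995 − 6 = 12.005 cmH2O.
C = Vt / 12.005 = 400 / 12.005 = 33.319 mL/cmH2O.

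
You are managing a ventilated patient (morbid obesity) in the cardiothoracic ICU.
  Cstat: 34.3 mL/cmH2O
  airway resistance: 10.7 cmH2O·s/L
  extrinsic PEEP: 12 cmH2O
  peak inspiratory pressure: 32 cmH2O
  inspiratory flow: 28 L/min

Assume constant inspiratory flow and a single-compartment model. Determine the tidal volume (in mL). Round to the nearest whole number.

515

Flow: 28 L/min ÷ 60 = 0.4667 L/s.
Equation of motion (constant flow): PIP = Vt/C + R·V̇ + PEEP.
Vt/C = PIP − R·V̇ − PEEP = 32 − 4.994 − 12 = 15.006 cmH2O.
Vt = C × 15.006 = 34.3 × 15.006 = 514.71 mL.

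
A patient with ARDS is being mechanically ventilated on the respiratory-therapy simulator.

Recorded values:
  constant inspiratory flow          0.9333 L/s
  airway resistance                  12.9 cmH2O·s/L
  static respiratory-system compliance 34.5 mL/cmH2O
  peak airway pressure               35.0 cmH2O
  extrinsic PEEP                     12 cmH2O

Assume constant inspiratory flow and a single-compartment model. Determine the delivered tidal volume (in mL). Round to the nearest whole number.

Equation of motion (constant flow): PIP = Vt/C + R·V̇ + PEEP.
Vt/C = PIP − R·V̇ − PEEP = 35.0 − 12.04 − 12 = 10.96 cmH2O.
Vt = C × 10.96 = 34.5 × 10.96 = 378.12 mL.

378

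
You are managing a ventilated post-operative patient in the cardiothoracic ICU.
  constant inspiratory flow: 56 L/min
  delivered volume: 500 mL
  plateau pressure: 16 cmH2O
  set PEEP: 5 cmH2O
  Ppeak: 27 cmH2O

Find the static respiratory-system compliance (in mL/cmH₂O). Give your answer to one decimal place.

Cstat = Vt / (Pplat − PEEP) = 500 / (16 − 5) = 500 / 11.0 = 45.455 mL/cmH2O.

45.5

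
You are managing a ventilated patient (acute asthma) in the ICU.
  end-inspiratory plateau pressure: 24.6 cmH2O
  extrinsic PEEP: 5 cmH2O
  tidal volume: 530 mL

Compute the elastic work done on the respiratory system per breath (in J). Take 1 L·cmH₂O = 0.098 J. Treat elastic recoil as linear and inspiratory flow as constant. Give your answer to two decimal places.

Elastic work ≈ ½ × (Pplat − PEEP) × Vt = 0.5 × (24.6 − 5) × 0.530 L = 0.5 × 19.6 × 0.530 = 5.194 L·cmH2O.
× 0.098 J/(L·cmH2O) → 0.509 J.

0.51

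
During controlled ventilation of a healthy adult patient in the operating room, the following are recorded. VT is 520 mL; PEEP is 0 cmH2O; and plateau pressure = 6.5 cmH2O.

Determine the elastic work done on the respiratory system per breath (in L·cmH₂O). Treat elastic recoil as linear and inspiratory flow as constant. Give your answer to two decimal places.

1.69

Elastic work ≈ ½ × (Pplat − PEEP) × Vt = 0.5 × (6.5 − 0) × 0.520 L = 0.5 × 6.5 × 0.520 = 1.69 L·cmH2O.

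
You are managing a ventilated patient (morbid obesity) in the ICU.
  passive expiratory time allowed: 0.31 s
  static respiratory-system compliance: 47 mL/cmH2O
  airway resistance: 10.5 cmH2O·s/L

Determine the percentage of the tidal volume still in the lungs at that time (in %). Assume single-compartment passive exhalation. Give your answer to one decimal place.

τ = R × C = 10.5 × 47 mL/cmH2O = 10.5 × 0.047 L/cmH2O = 0.4935 s.
Passive exhalation: V(t)/V₀ = e^(−t/τ) = e^(−0.31/0.4935) = 0.5336.
Fraction remaining = 0.5336 → 53.36%.

53.4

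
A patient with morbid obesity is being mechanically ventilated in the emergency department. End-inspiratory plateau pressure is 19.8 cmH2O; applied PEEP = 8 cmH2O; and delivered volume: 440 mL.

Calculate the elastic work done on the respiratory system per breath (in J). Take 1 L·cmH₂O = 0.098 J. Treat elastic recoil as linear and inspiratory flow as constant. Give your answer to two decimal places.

0.25

Elastic work ≈ ½ × (Pplat − PEEP) × Vt = 0.5 × (19.8 − 8) × 0.440 L = 0.5 × 11.8 × 0.440 = 2.596 L·cmH2O.
× 0.098 J/(L·cmH2O) → 0.2544 J.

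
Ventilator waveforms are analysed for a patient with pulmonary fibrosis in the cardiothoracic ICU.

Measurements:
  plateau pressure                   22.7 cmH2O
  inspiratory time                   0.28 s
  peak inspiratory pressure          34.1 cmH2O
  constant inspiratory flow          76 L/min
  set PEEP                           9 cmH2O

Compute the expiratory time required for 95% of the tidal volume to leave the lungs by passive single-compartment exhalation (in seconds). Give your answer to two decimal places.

Flow: 76 L/min ÷ 60 = 1.2667 L/s.
Vt = flow × Ti = 1.2667 L/s × 0.28 s × 1000 mL/L = 354.68 mL.
R = (PIP − Pplat)/V̇ = (34.1 − 22.7) / 1.2667 = 11.4/1.2667 = 9.0 cmH2O·s/L.
C = Vt/(Pplat − PEEP) = 354.68 / (22.7 − 9) = 354.68/13.7 = 25.889 mL/cmH2O.
τ = R × C = 9.0 × 0.02589 L/cmH2O = 0.233 s.
t = −τ·ln(1 − 0.95) = −0.233·ln(0.05) = 0.698 s.

0.70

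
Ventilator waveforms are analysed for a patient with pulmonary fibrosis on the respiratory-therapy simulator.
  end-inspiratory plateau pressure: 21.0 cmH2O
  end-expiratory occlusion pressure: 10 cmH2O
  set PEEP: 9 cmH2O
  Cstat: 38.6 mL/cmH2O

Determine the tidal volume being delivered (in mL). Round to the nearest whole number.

425

End-expiratory occlusion gives total PEEP = 10 cmH2O (intrinsic PEEP = 10 − 9 = 1). Use total PEEP for the elastic gradient.
Vt = Cstat × (Pplat − PEEPtotal) = 38.6 × (21.0 − 10) = 38.6 × 11.0 = 424.6 mL.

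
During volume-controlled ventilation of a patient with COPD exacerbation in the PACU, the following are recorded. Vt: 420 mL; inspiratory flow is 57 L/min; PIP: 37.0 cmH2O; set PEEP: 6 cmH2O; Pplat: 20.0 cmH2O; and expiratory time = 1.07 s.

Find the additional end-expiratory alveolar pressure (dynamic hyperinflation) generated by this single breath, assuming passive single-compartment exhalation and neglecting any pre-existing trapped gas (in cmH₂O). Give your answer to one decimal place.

1.9

Flow: 57 L/min ÷ 60 = 0.95 L/s.
R = (PIP − Pplat)/V̇ = (37.0 − 20.0) / 0.95 = 17.0/0.95 = 17.895 cmH2O·s/L.
C = Vt/(Pplat − PEEP) = 420.0 / (20.0 − 6) = 420.0/14.0 = 30.0 mL/cmH2O.
τ = R × C = 17.895 × 0.03 L/cmH2O = 0.5369 s.
Fraction remaining = e^(−Te/τ) = e^(−1.07/0.5369) = 0.1363; trapped volume = 420.0 × 0.1363 = 57.246 mL.
Additional alveolar pressure from trapping ≈ V_trapped / C = 57.246 / 30.0 = 1.908 cmH2O.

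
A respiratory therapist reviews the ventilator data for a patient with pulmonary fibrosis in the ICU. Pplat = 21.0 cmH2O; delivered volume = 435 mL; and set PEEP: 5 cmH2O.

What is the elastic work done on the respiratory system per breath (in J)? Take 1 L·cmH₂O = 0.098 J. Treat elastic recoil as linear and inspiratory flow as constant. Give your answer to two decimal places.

0.34

Elastic work ≈ ½ × (Pplat − PEEP) × Vt = 0.5 × (21.0 − 5) × 0.435 L = 0.5 × 16.0 × 0.435 = 3.48 L·cmH2O.
× 0.098 J/(L·cmH2O) → 0.341 J.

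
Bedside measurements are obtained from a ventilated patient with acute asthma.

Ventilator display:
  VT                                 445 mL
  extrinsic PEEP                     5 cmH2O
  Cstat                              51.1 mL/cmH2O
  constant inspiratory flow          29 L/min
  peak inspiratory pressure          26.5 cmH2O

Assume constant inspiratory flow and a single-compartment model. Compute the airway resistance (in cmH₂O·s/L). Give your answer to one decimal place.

26.5

Flow: 29 L/min ÷ 60 = 0.4833 L/s.
Equation of motion (constant flow): PIP = Vt/C + R·V̇ + PEEP.
R·V̇ = PIP − Vt/C − PEEP = 26.5 − 445/51.1 − 5 = 26.5 − 8.708 − 5 = 12.792 cmH2O.
R = 12.792 / 0.4833 = 26.468 cmH2O·s/L.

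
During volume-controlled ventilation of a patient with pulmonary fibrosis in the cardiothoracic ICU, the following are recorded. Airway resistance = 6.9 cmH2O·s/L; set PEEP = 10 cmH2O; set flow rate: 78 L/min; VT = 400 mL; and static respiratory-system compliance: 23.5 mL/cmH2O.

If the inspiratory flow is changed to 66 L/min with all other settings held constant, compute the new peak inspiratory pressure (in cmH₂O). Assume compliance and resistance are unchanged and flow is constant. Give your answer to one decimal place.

Flow: 78 L/min ÷ 60 = 1.3 L/s.
New flow: 66 L/min ÷ 60 = 1.1 L/s.
PIP = Vt/C + R·V̇ + PEEP (constant-flow equation of motion).
Only the resistive term changes: ΔPIP = R × ΔV̇ = 6.9 × (1.1 − 1.3) = 6.9 × -0.2 = -1.38 cmH2O.
Original PIP = 400/23.5 + 6.9×1.3 + 10 = 35.991 cmH2O; new PIP = 35.991 + (-1.38) = 34.611 cmH2O.

34.6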